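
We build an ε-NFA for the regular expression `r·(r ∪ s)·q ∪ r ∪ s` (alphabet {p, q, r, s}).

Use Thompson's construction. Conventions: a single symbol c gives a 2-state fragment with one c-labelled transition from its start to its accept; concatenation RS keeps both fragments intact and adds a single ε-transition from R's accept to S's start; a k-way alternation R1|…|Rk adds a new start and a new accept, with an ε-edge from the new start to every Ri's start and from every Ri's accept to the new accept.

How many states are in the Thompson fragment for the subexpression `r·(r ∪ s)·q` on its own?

Fragment for `r·(r ∪ s)·q`:
Each of the 4 symbol leaves contributes a 2-state fragment.
  r ∪ s : 6 states
  r·(r ∪ s)·q : 10 states

10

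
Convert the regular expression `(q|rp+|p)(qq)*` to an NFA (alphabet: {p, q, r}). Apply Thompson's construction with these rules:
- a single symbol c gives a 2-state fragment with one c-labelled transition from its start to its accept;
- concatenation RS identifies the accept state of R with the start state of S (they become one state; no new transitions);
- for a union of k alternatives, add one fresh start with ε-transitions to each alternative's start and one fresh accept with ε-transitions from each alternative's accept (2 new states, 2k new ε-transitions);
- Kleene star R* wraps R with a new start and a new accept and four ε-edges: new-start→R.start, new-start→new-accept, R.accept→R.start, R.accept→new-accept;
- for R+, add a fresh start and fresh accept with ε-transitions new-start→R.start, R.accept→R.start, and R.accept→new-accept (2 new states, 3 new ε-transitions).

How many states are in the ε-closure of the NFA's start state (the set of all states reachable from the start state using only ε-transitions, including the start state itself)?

4

Work bottom-up. For each fragment F, track |ε-closure(F.start)| and whether F's accept lies in that closure (i.e. whether F accepts ε). A single-symbol fragment has closure size 1 and does not accept ε.
  p+ → |closure| = 1 + 1 = 2 (the body doesn't accept ε, so the new accept is not reached)
  rp+ → same as the first factor's closure: |closure| = 1
  q|rp+|p → new start ε-reaches every alternative's start; none of them accept ε, so the new accept is not reached: |closure| = 1 + 1 + 1 + 1 = 4
  qq → same as the first factor's closure: |closure| = 1
  (qq)* → the star's fresh start ε-reaches both the body's start and the fresh accept: |closure| = 2 + 1 = 3
  (q|rp+|p)(qq)* → same as the first factor's closure: |closure| = 4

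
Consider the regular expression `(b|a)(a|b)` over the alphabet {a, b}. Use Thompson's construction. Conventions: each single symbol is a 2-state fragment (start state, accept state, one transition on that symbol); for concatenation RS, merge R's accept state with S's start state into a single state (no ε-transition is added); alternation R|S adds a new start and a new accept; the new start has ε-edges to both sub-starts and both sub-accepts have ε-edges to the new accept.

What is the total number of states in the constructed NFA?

11

Bottom-up over the parse tree:
Each of the 4 symbol leaves contributes a 2-state fragment.
  b|a = 6 states
  a|b = 6 states
  (b|a)(a|b) = 11 states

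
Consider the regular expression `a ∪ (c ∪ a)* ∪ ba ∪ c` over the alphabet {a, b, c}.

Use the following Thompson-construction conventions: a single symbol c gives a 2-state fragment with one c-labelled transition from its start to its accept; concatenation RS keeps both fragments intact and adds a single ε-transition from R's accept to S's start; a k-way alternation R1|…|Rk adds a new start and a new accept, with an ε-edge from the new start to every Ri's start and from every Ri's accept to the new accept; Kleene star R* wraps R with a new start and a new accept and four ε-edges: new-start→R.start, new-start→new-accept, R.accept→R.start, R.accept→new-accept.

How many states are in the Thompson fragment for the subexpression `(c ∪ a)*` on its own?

8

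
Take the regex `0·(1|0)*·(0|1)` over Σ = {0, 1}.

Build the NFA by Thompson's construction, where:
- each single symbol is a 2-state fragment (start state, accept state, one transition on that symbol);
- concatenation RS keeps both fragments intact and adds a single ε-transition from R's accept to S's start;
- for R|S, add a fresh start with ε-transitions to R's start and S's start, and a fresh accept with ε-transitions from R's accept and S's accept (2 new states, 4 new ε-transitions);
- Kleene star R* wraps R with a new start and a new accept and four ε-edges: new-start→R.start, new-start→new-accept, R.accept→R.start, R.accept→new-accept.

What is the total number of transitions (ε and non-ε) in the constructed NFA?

19

Per subexpression:
Each of the 5 symbol leaves contributes 1 transition (1 symbol, 0 ε).
  1|0 → 6 transitions (2 symbol, 4 ε)
  (1|0)* → 10 transitions (2 symbol, 8 ε)
  0|1 → 6 transitions (2 symbol, 4 ε)
  0·(1|0)*·(0|1) → 19 transitions (5 symbol, 14 ε)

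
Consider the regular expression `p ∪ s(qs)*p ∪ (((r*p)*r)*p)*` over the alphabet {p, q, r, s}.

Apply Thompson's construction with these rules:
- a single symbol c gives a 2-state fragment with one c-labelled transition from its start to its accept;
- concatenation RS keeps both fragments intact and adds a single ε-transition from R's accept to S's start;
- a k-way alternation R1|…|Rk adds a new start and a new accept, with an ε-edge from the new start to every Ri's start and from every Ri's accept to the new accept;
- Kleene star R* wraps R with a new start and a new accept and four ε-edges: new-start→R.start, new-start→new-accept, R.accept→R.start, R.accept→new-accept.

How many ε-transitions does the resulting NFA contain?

Per subexpression:
Each of the 9 symbol leaves contributes 0 ε-transitions.
  qs = 1 ε-transition
  (qs)* = 5 ε-transitions
  s(qs)*p = 7 ε-transitions
  r* = 4 ε-transitions
  r*p = 5 ε-transitions
  (r*p)* = 9 ε-transitions
  (r*p)*r = 10 ε-transitions
  ((r*p)*r)* = 14 ε-transitions
  ((r*p)*r)*p = 15 ε-transitions
  (((r*p)*r)*p)* = 19 ε-transitions
  p ∪ s(qs)*p ∪ (((r*p)*r)*p)* = 32 ε-transitions

32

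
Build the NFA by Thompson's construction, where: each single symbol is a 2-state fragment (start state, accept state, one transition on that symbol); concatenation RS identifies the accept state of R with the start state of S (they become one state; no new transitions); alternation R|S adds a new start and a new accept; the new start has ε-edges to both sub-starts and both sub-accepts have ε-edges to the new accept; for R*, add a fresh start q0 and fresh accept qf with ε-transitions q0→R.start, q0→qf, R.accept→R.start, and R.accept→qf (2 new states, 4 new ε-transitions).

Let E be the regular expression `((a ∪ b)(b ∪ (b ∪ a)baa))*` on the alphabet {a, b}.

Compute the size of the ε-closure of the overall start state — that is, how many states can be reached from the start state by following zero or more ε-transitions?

Let C(F) = |ε-closure(F.start)| within fragment F, and note whether F accepts ε. Symbol fragments have C = 1 and do not accept ε. Then:
  a ∪ b → new start ε-reaches every alternative's start; none of them accept ε, so the new accept is not reached: C = 1 + 1 + 1 = 3
  b ∪ a → C = 1 + 1 + 1 = 3 (the new accept is not ε-reachable since no branch accepts ε)
  (b ∪ a)baa → same as the first factor's closure: C = 3
  b ∪ (b ∪ a)baa → new start ε-reaches every alternative's start; none of them accept ε, so the new accept is not reached: C = 1 + 1 + 3 = 5
  (a ∪ b)(b ∪ (b ∪ a)baa) → same as the first factor's closure: C = 3
  ((a ∪ b)(b ∪ (b ∪ a)baa))* → new start has ε-edges to the inner start and to the new accept, so C = 2 + 3 = 5

5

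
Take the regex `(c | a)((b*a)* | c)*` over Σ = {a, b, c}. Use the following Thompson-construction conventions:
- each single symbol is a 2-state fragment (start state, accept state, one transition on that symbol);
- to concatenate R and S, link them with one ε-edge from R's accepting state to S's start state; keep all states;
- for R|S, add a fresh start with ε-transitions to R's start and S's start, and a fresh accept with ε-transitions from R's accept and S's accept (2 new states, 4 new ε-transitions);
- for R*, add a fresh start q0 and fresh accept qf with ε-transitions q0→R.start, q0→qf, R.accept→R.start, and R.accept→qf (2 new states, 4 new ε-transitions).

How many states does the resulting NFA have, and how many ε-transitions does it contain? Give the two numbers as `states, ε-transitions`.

Building bottom-up:
Each of the 5 symbol leaves contributes 2 states and 0 ε-transitions.
  c | a : 6 states, 4 ε-transitions
  b* : 4 states, 4 ε-transitions
  b*a : 6 states, 5 ε-transitions
  (b*a)* : 8 states, 9 ε-transitions
  (b*a)* | c : 12 states, 13 ε-transitions
  ((b*a)* | c)* : 14 states, 17 ε-transitions
  (c | a)((b*a)* | c)* : 20 states, 22 ε-transitions

20, 22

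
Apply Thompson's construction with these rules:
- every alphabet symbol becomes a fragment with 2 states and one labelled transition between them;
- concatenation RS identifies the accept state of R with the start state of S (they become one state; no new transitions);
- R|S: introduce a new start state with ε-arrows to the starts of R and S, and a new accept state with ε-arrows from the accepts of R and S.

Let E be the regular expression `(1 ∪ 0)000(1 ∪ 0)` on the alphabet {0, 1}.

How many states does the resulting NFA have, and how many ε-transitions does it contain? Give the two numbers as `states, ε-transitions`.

14, 8

Building bottom-up:
Each of the 7 symbol leaves contributes 2 states and 0 ε-transitions.
  1 ∪ 0 = 6 states, 4 ε-transitions
  1 ∪ 0 = 6 states, 4 ε-transitions
  (1 ∪ 0)000(1 ∪ 0) = 14 states, 8 ε-transitions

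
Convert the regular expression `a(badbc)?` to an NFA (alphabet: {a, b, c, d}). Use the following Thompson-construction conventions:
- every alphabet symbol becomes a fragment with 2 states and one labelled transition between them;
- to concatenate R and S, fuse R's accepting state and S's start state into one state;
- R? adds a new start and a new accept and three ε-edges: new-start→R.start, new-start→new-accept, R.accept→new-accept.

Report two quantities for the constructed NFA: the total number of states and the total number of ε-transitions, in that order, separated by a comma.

Recursing over subexpressions:
Each of the 6 symbol leaves contributes 2 states and 0 ε-transitions.
  badbc : 6 states, 0 ε-transitions
  (badbc)? : 8 states, 3 ε-transitions
  a(badbc)? : 9 states, 3 ε-transitions

9, 3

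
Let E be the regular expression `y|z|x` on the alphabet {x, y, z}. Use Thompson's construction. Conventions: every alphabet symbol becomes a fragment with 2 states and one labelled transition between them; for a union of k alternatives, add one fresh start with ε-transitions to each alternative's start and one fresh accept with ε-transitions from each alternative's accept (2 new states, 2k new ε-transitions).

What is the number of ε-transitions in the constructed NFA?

Building bottom-up:
Each of the 3 symbol leaves contributes 0 ε-transitions.
  y|z|x — 6 ε-transitions

6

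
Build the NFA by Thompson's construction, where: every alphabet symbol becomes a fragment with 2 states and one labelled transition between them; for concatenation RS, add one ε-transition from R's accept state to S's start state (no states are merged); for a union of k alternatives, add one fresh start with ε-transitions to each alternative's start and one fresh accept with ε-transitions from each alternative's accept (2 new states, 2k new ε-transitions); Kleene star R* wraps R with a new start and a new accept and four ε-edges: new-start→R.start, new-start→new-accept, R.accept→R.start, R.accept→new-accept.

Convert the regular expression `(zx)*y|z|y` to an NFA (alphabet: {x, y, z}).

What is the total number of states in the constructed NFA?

14

By structural recursion:
Each of the 5 symbol leaves contributes a 2-state fragment.
  zx → 4 states
  (zx)* → 6 states
  (zx)*y → 8 states
  (zx)*y|z|y → 14 states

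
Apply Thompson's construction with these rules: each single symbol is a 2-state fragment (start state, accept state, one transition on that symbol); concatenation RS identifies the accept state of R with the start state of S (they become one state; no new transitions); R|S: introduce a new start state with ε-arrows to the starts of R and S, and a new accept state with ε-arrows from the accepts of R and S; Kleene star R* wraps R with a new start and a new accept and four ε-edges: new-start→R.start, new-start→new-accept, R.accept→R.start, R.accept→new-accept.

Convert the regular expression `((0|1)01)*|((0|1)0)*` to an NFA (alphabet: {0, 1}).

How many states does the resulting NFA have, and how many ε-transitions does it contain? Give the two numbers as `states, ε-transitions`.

21, 20

Building bottom-up:
Each of the 7 symbol leaves contributes 2 states and 0 ε-transitions.
  0|1 : 6 states, 4 ε-transitions
  (0|1)01 : 8 states, 4 ε-transitions
  ((0|1)01)* : 10 states, 8 ε-transitions
  0|1 : 6 states, 4 ε-transitions
  (0|1)0 : 7 states, 4 ε-transitions
  ((0|1)0)* : 9 states, 8 ε-transitions
  ((0|1)01)*|((0|1)0)* : 21 states, 20 ε-transitions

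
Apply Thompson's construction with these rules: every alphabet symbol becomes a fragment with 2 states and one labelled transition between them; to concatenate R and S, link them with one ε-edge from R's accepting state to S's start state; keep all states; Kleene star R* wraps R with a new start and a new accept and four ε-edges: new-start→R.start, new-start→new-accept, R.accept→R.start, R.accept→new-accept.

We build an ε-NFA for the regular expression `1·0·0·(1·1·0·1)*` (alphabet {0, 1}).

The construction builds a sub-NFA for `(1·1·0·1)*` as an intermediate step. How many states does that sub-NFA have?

10

Fragment for `(1·1·0·1)*`:
Each of the 4 symbol leaves contributes a 2-state fragment.
  1·1·0·1 = 8 states
  (1·1·0·1)* = 10 states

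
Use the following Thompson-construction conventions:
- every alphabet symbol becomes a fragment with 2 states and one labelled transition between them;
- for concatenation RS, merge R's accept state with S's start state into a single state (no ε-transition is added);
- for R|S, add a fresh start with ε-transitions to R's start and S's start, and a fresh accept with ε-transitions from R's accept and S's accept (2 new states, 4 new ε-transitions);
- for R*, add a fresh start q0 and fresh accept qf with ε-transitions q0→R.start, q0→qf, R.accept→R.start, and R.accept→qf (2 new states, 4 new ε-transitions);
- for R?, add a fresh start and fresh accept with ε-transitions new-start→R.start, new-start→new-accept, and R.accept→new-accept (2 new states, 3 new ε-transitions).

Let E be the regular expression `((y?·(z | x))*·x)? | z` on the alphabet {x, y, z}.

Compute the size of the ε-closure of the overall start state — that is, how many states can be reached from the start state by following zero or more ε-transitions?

12

Compute the ε-closure size of each fragment's start state recursively; a symbol fragment's start has no outgoing ε-edge, so its closure is just itself (size 1).
  y? — C = 1 (new start) + 1 (body) + 1 (new accept, via ε) = 3
  z | x — new start ε-reaches every alternative's start; none of them accept ε, so the new accept is not reached: C = 1 + 1 + 1 = 3
  y?·(z | x) — the left operand accepts ε, so the closure extends into the next operand (the shared merged state is already counted); C = 3 + (3−1) = 5
  (y?·(z | x))* — C = 1 (new start) + 5 (body) + 1 (new accept) = 7
  (y?·(z | x))*·x — C = 7 + (1−1) = 7 (closure spills across the concat boundary because the left factor accepts ε)
  ((y?·(z | x))*·x)? — new start has ε-edges to the inner start and to the new accept, so C = 2 + 7 = 9
  ((y?·(z | x))*·x)? | z — new start ε-reaches every alternative's start; at least one alternative accepts ε, so the union's new accept is reached too: C = 1 + 9 + 1 + 1 = 12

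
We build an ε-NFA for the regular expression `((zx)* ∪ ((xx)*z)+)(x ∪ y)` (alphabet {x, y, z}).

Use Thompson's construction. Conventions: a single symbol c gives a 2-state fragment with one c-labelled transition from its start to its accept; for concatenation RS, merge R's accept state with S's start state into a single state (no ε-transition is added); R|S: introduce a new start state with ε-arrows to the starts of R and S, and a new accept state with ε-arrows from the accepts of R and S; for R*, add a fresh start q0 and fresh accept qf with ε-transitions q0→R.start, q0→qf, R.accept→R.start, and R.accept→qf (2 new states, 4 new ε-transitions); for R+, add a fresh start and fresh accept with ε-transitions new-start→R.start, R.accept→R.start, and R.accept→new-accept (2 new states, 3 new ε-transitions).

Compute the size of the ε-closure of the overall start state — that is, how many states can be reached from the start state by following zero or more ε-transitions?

Let C(F) = |ε-closure(F.start)| within fragment F, and note whether F accepts ε. Symbol fragments have C = 1 and do not accept ε. Then:
  zx → same as the first factor's closure: |closure| = 1
  (zx)* → new start has ε-edges to the inner start and to the new accept, so |closure| = 2 + 1 = 3
  xx → |closure| equals the left operand's closure size = 1 (its accept is not ε-reachable, so the closure stops there)
  (xx)* → new start has ε-edges to the inner start and to the new accept, so |closure| = 2 + 1 = 3
  (xx)*z → the left operand accepts ε, so the closure extends into the next operand (the shared merged state is already counted); |closure| = 3 + (1−1) = 3
  ((xx)*z)+ → |closure| = 1 + 3 = 4 (the body doesn't accept ε, so the new accept is not reached)
  (zx)* ∪ ((xx)*z)+ → new start ε-reaches every alternative's start; at least one alternative accepts ε, so the union's new accept is reached too: |closure| = 1 + 3 + 4 + 1 = 9
  x ∪ y → |closure| = 1 + 1 + 1 = 3 (the new accept is not ε-reachable since no branch accepts ε)
  ((zx)* ∪ ((xx)*z)+)(x ∪ y) → |closure| = 9 + (3−1) = 11 (closure spills across the concat boundary because the left factor accepts ε)

11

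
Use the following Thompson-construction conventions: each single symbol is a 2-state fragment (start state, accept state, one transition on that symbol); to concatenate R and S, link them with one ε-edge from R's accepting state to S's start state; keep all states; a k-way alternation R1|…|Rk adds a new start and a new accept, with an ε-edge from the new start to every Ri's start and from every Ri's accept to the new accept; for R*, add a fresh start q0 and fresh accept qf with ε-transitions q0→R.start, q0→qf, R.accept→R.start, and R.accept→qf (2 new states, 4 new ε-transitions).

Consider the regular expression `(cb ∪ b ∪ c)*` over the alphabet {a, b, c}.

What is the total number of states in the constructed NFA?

12

Recursing over subexpressions:
Each of the 4 symbol leaves contributes a 2-state fragment.
  cb : 4 states
  cb ∪ b ∪ c : 10 states
  (cb ∪ b ∪ c)* : 12 states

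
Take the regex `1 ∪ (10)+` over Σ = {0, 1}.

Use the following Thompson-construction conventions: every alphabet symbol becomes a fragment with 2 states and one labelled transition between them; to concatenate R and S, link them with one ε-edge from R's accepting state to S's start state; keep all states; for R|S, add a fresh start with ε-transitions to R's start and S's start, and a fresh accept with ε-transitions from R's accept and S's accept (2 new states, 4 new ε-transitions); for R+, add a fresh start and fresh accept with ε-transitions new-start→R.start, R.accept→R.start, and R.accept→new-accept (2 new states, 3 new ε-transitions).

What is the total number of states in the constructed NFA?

Bottom-up over the parse tree:
Each of the 3 symbol leaves contributes a 2-state fragment.
  10 — 4 states
  (10)+ — 6 states
  1 ∪ (10)+ — 10 states

10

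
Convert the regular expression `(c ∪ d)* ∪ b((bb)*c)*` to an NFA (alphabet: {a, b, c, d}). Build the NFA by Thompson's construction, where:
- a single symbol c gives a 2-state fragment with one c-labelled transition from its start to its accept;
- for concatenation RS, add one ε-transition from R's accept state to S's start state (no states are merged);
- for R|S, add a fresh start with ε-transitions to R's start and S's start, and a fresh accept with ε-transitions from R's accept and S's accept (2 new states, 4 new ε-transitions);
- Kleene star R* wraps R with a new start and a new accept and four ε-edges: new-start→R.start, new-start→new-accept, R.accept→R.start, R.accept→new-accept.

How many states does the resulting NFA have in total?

22

By structural recursion:
Each of the 6 symbol leaves contributes a 2-state fragment.
  c ∪ d : 6 states
  (c ∪ d)* : 8 states
  bb : 4 states
  (bb)* : 6 states
  (bb)*c : 8 states
  ((bb)*c)* : 10 states
  b((bb)*c)* : 12 states
  (c ∪ d)* ∪ b((bb)*c)* : 22 states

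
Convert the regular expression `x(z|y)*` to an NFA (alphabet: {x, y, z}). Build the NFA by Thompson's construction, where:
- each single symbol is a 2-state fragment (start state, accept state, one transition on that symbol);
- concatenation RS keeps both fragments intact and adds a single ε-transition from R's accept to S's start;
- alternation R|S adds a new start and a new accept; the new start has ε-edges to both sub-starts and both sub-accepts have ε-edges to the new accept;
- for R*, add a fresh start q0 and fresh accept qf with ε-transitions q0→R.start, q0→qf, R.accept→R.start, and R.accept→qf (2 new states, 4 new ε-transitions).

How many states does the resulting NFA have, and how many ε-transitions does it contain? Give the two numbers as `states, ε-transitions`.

Building bottom-up:
Each of the 3 symbol leaves contributes 2 states and 0 ε-transitions.
  z|y = 6 states, 4 ε-transitions
  (z|y)* = 8 states, 8 ε-transitions
  x(z|y)* = 10 states, 9 ε-transitions

10, 9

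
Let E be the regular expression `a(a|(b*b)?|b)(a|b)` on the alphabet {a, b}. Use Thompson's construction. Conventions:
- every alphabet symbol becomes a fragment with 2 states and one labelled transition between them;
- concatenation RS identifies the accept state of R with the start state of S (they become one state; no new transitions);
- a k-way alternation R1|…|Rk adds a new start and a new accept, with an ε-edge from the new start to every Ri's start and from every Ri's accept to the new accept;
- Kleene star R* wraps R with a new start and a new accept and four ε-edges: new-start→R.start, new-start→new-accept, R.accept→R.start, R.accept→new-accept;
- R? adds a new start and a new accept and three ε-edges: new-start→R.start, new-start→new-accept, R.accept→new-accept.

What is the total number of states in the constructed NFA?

By structural recursion:
Each of the 7 symbol leaves contributes a 2-state fragment.
  b* → 4 states
  b*b → 5 states
  (b*b)? → 7 states
  a|(b*b)?|b → 13 states
  a|b → 6 states
  a(a|(b*b)?|b)(a|b) → 19 states

19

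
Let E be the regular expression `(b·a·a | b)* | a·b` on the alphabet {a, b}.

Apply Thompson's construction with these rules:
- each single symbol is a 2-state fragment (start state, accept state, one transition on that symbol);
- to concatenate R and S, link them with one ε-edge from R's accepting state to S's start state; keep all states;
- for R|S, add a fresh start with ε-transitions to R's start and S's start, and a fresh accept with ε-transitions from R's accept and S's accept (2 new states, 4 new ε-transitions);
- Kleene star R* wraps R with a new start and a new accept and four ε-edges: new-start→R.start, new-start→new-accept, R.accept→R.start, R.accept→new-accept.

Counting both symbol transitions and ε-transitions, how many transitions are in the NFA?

21

By structural recursion:
Each of the 6 symbol leaves contributes 1 transition (1 symbol, 0 ε).
  b·a·a = 5 transitions (3 symbol, 2 ε)
  b·a·a | b = 10 transitions (4 symbol, 6 ε)
  (b·a·a | b)* = 14 transitions (4 symbol, 10 ε)
  a·b = 3 transitions (2 symbol, 1 ε)
  (b·a·a | b)* | a·b = 21 transitions (6 symbol, 15 ε)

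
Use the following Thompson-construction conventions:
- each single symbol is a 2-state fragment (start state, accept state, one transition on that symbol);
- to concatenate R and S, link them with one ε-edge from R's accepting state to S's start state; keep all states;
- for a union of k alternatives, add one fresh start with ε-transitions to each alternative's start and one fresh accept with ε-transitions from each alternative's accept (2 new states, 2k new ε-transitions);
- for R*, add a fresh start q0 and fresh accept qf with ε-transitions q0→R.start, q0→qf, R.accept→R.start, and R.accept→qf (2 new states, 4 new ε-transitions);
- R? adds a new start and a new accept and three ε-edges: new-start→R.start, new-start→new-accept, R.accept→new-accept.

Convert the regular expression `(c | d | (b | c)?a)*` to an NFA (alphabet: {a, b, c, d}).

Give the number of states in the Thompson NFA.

18

Bottom-up over the parse tree:
Each of the 5 symbol leaves contributes a 2-state fragment.
  b | c — 6 states
  (b | c)? — 8 states
  (b | c)?a — 10 states
  c | d | (b | c)?a — 16 states
  (c | d | (b | c)?a)* — 18 states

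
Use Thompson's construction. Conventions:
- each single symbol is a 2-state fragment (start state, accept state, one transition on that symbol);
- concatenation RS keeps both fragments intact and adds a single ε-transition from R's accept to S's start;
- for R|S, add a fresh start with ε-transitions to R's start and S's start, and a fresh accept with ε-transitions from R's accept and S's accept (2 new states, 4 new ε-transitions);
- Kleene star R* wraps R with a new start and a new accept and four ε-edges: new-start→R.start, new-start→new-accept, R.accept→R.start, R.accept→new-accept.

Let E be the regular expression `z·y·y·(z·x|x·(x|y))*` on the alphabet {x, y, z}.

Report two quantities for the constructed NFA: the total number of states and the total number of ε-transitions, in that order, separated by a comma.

Per subexpression:
Each of the 8 symbol leaves contributes 2 states and 0 ε-transitions.
  z·x = 4 states, 1 ε-transition
  x|y = 6 states, 4 ε-transitions
  x·(x|y) = 8 states, 5 ε-transitions
  z·x|x·(x|y) = 14 states, 10 ε-transitions
  (z·x|x·(x|y))* = 16 states, 14 ε-transitions
  z·y·y·(z·x|x·(x|y))* = 22 states, 17 ε-transitions

22, 17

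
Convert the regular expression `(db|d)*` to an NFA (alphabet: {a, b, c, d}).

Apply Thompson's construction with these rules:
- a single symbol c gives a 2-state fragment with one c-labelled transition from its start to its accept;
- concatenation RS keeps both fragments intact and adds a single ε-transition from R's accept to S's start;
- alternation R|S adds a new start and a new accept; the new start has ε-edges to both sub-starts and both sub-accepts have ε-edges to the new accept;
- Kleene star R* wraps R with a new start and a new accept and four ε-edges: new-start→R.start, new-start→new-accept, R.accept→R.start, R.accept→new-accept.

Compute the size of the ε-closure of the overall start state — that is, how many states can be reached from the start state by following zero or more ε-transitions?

Compute the ε-closure size of each fragment's start state recursively; a symbol fragment's start has no outgoing ε-edge, so its closure is just itself (size 1).
  db : same as the first factor's closure: |closure| = 1
  db|d : |closure| = 1 + 1 + 1 = 3 (the new accept is not ε-reachable since no branch accepts ε)
  (db|d)* : the star's fresh start ε-reaches both the body's start and the fresh accept: |closure| = 2 + 3 = 5

5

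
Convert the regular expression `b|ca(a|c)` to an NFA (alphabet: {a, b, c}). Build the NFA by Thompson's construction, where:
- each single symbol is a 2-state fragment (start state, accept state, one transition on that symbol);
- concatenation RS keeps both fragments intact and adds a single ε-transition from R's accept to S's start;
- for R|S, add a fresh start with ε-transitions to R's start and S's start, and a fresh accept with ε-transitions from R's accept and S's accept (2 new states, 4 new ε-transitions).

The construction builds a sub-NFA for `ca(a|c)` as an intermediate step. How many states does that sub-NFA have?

Fragment for `ca(a|c)`:
Each of the 4 symbol leaves contributes a 2-state fragment.
  a|c : 6 states
  ca(a|c) : 10 states

10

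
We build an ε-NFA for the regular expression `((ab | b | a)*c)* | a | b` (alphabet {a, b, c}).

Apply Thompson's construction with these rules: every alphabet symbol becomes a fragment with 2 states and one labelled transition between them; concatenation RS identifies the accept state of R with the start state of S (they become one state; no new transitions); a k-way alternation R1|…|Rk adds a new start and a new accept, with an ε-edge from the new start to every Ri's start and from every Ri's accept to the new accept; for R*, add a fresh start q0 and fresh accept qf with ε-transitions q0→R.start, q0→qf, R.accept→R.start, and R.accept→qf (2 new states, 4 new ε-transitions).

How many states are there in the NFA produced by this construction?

Building bottom-up:
Each of the 7 symbol leaves contributes a 2-state fragment.
  ab — 3 states
  ab | b | a — 9 states
  (ab | b | a)* — 11 states
  (ab | b | a)*c — 12 states
  ((ab | b | a)*c)* — 14 states
  ((ab | b | a)*c)* | a | b — 20 states

20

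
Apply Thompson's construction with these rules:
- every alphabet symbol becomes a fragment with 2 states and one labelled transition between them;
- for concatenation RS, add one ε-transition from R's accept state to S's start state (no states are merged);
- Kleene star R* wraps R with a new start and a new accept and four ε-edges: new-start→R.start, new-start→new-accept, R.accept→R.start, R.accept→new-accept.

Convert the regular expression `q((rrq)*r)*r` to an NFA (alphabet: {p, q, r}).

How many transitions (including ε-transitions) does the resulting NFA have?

19

Building bottom-up:
Each of the 6 symbol leaves contributes 1 transition (1 symbol, 0 ε).
  rrq : 5 transitions (3 symbol, 2 ε)
  (rrq)* : 9 transitions (3 symbol, 6 ε)
  (rrq)*r : 11 transitions (4 symbol, 7 ε)
  ((rrq)*r)* : 15 transitions (4 symbol, 11 ε)
  q((rrq)*r)*r : 19 transitions (6 symbol, 13 ε)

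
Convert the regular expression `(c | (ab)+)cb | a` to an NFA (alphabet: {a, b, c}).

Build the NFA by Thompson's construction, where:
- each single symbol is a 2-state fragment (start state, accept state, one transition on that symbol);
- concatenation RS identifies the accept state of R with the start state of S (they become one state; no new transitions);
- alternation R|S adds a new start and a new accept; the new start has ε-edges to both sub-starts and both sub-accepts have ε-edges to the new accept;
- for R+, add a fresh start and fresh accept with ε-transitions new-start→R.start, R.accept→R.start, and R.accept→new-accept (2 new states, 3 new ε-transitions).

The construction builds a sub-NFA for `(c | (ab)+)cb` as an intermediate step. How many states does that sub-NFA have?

11

Fragment for `(c | (ab)+)cb`:
Each of the 5 symbol leaves contributes a 2-state fragment.
  ab : 3 states
  (ab)+ : 5 states
  c | (ab)+ : 9 states
  (c | (ab)+)cb : 11 states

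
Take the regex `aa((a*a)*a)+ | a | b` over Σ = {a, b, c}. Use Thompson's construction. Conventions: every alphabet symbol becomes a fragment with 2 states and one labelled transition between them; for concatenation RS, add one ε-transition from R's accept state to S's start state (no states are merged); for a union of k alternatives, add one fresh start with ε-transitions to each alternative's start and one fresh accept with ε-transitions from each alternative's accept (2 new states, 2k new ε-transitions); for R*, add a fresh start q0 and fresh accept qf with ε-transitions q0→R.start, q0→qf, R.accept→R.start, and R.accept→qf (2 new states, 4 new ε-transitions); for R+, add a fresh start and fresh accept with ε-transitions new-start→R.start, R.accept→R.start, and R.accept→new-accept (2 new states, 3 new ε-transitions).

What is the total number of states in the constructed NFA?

22

Building bottom-up:
Each of the 7 symbol leaves contributes a 2-state fragment.
  a* : 4 states
  a*a : 6 states
  (a*a)* : 8 states
  (a*a)*a : 10 states
  ((a*a)*a)+ : 12 states
  aa((a*a)*a)+ : 16 states
  aa((a*a)*a)+ | a | b : 22 states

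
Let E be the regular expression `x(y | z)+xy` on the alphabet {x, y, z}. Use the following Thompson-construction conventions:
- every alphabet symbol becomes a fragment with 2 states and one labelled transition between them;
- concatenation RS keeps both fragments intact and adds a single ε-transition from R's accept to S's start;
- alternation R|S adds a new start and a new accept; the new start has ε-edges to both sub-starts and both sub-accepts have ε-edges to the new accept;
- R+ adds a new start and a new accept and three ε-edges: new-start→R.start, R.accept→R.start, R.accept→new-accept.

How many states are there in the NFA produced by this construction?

14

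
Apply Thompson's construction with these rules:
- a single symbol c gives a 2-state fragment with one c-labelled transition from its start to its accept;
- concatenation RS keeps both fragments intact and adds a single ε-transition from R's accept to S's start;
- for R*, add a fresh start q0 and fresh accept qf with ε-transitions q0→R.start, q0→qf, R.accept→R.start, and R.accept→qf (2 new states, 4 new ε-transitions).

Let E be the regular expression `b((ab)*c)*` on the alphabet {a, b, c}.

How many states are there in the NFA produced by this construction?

12

Building bottom-up:
Each of the 4 symbol leaves contributes a 2-state fragment.
  ab = 4 states
  (ab)* = 6 states
  (ab)*c = 8 states
  ((ab)*c)* = 10 states
  b((ab)*c)* = 12 states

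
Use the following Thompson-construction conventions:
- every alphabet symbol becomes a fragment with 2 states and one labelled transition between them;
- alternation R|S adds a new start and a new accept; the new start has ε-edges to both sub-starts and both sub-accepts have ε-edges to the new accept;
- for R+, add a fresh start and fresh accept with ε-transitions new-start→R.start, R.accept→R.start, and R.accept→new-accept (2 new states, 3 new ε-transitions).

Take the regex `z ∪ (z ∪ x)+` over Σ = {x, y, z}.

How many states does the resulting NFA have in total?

12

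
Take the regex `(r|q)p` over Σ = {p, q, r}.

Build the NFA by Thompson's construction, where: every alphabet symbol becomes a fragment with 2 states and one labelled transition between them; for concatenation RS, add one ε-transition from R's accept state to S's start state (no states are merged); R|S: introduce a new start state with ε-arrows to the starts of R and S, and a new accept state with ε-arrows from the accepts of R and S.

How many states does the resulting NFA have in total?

8

Building bottom-up:
Each of the 3 symbol leaves contributes a 2-state fragment.
  r|q → 6 states
  (r|q)p → 8 states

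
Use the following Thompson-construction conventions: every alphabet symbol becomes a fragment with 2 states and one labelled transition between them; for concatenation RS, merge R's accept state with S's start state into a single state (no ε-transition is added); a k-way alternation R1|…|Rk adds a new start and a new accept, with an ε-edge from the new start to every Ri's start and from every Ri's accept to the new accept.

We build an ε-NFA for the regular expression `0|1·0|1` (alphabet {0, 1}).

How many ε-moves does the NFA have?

6

Building bottom-up:
Each of the 4 symbol leaves contributes 0 ε-transitions.
  1·0 — 0 ε-transitions
  0|1·0|1 — 6 ε-transitions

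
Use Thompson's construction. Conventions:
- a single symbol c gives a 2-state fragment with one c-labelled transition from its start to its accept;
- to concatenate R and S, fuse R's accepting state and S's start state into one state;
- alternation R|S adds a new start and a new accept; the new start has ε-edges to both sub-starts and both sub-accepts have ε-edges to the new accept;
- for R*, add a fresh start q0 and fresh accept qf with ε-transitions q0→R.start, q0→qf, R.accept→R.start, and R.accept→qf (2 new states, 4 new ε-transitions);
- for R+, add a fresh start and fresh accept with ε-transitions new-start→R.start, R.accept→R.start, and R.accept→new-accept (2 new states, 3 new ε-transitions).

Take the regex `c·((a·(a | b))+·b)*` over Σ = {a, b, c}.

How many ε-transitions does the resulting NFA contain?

11

By structural recursion:
Each of the 5 symbol leaves contributes 0 ε-transitions.
  a | b = 4 ε-transitions
  a·(a | b) = 4 ε-transitions
  (a·(a | b))+ = 7 ε-transitions
  (a·(a | b))+·b = 7 ε-transitions
  ((a·(a | b))+·b)* = 11 ε-transitions
  c·((a·(a | b))+·b)* = 11 ε-transitions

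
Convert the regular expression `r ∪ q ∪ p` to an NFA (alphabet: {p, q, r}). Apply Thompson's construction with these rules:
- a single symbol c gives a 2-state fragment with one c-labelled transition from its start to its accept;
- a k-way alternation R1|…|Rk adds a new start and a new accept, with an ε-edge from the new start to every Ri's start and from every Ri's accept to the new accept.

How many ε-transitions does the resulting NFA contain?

6

Recursing over subexpressions:
Each of the 3 symbol leaves contributes 0 ε-transitions.
  r ∪ q ∪ p : 6 ε-transitions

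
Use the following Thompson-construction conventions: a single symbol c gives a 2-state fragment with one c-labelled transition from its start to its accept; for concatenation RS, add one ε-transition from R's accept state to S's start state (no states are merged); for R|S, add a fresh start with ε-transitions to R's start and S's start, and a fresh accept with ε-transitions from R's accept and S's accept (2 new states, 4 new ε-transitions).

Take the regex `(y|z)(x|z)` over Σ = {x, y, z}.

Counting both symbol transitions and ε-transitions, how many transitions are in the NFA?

Building bottom-up:
Each of the 4 symbol leaves contributes 1 transition (1 symbol, 0 ε).
  y|z → 6 transitions (2 symbol, 4 ε)
  x|z → 6 transitions (2 symbol, 4 ε)
  (y|z)(x|z) → 13 transitions (4 symbol, 9 ε)

13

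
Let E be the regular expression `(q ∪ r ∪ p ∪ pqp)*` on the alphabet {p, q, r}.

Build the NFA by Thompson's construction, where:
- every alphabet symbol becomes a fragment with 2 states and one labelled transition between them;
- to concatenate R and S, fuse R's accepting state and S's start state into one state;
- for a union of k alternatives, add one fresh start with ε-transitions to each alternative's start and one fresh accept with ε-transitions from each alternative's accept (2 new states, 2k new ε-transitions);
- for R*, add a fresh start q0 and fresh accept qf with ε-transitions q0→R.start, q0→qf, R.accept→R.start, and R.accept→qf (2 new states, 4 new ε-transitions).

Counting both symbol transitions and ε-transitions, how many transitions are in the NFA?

18

By structural recursion:
Each of the 6 symbol leaves contributes 1 transition (1 symbol, 0 ε).
  pqp — 3 transitions (3 symbol, 0 ε)
  q ∪ r ∪ p ∪ pqp — 14 transitions (6 symbol, 8 ε)
  (q ∪ r ∪ p ∪ pqp)* — 18 transitions (6 symbol, 12 ε)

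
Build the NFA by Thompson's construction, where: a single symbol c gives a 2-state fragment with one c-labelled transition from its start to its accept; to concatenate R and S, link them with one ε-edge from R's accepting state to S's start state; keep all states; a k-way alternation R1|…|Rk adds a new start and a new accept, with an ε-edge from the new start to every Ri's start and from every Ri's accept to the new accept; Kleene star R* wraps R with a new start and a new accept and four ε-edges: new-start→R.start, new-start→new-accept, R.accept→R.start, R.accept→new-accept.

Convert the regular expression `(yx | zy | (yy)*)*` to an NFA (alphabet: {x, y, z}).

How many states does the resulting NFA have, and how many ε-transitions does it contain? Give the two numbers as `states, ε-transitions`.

By structural recursion:
Each of the 6 symbol leaves contributes 2 states and 0 ε-transitions.
  yx = 4 states, 1 ε-transition
  zy = 4 states, 1 ε-transition
  yy = 4 states, 1 ε-transition
  (yy)* = 6 states, 5 ε-transitions
  yx | zy | (yy)* = 16 states, 13 ε-transitions
  (yx | zy | (yy)*)* = 18 states, 17 ε-transitions

18, 17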